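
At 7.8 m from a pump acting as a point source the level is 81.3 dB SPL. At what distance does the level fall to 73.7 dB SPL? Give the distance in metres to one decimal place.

18.7 m

The 7.6 dB drop corresponds to a distance ratio of 10^(7.6/20) for a point source.
r₂ = 7.8·10^((81.3−73.7)/20) = 7.8·10^(7.6/20) = 18.71 m.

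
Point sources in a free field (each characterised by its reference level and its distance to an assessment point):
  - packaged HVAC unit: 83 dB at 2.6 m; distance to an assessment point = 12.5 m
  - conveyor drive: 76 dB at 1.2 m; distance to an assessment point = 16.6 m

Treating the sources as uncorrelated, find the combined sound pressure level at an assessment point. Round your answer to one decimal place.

First find each source's level at the receiver (point-source: −20·log₁₀(r/r_ref)), then combine on an intensity basis.
packaged HVAC unit: 83 − 20·log₁₀(12.5/2.6) = 83 − 13.64 = 69.36 dB.
conveyor drive: 76 − 20·log₁₀(16.6/1.2) = 76 − 22.82 = 53.18 dB.
Σ 10^(L/10) = 8.840e+06 → L_total = 10·log₁₀(8.840e+06) = 69.46 dB.

69.5 dB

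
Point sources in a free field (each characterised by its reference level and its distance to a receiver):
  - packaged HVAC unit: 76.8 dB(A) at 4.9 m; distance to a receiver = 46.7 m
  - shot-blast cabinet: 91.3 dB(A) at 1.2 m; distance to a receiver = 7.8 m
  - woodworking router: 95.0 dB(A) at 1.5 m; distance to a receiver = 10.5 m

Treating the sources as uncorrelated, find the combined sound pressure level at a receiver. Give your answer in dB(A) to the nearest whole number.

80 dB(A)

First find each source's level at the receiver (point-source: −20·log₁₀(r/r_ref)), then combine on an intensity basis.
packaged HVAC unit: 76.8 − 20·log₁₀(46.7/4.9) = 76.8 − 19.58 = 57.22 dB(A).
shot-blast cabinet: 91.3 − 20·log₁₀(7.8/1.2) = 91.3 − 16.26 = 75.04 dB(A).
woodworking router: 95.0 − 20·log₁₀(10.5/1.5) = 95.0 − 16.90 = 78.10 dB(A).
Σ 10^(L/10) = 9.699e+07 → L_total = 10·log₁₀(9.699e+07) = 79.87 dB(A).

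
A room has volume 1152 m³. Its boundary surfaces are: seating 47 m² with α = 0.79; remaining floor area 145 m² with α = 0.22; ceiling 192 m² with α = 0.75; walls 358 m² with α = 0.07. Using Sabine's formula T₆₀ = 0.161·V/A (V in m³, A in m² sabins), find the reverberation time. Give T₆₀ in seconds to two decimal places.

0.78 s

Summing Sᵢαᵢ: 47·0.79 + 145·0.22 + 192·0.75 + 358·0.07 = 238.09 m².
T₆₀ = 0.161·V/A = 0.161·1152/238.09 = 0.779 s.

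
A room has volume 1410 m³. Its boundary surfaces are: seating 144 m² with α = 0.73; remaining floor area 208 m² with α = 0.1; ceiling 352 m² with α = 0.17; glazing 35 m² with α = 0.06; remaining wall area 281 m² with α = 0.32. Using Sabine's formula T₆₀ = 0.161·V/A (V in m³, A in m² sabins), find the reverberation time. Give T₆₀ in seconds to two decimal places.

0.82 s

A = Σ Sᵢαᵢ = 144·0.73 + 208·0.1 + 352·0.17 + 35·0.06 + 281·0.32 = 277.78 m².
T₆₀ = 0.161·V/A = 0.161·1410/277.78 = 0.817 s.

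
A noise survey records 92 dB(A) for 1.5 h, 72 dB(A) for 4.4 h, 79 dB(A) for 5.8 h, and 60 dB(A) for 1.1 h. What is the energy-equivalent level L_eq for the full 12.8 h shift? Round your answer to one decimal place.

83.6 dB(A)

L_eq = 10·log₁₀[(1/T)·Σ tᵢ·10^(Lᵢ/10)] with T = 12.8 h.
Σ tᵢ·10^(Lᵢ/10) = 1.5·10^(92/10) + 4.4·10^(72/10) + 5.8·10^(79/10) + 1.1·10^(60/10) = 2.909e+09.
L_eq = 10·log₁₀(2.909e+09/12.8) = 83.57 dB(A).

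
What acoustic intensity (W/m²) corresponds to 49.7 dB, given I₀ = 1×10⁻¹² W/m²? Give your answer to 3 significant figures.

9.33e-08 W/m²

I = I₀·10^(L/10) = 10⁻¹² × 10^(49.7/10) = 10^(-7.030).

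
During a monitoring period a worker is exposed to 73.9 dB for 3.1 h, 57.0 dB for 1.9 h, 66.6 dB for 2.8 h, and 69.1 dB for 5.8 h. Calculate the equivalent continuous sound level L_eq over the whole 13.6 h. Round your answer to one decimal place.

70.0 dB

The energy average is taken in the linear domain: L_eq = 10·log₁₀[(Σ tᵢ·10^(Lᵢ/10))/T], T = 13.6 h.
Σ tᵢ·10^(Lᵢ/10) = 3.1·10^(73.9/10) + 1.9·10^(57.0/10) + 2.8·10^(66.6/10) + 5.8·10^(69.1/10) = 1.370e+08.
L_eq = 10·log₁₀(1.370e+08/13.6) = 70.03 dB.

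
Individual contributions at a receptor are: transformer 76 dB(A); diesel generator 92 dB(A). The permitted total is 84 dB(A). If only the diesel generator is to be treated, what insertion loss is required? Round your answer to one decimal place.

8.7 dB

Everything except the diesel generator sums to 10^(76/10) = 3.981e+07 in linear terms, 76.00 dB(A).
To meet 84 dB(A) overall, the treated diesel generator may contribute at most 10^(84/10) − 3.981e+07 = 2.114e+08, i.e. 83.25 dB(A).
So the diesel generator must be reduced from 92 to 83.25 dB(A): IL = 8.75 dB.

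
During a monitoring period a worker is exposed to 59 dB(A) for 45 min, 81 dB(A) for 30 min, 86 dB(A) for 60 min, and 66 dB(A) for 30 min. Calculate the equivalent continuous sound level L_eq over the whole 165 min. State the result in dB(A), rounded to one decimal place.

82.3 dB(A)

Weight each interval's intensity by its duration and average over T = 165 min:
Σ tᵢ·10^(Lᵢ/10) = 45·10^(59/10) + 30·10^(81/10) + 60·10^(86/10) + 30·10^(66/10) = 2.782e+10.
L_eq = 10·log₁₀(2.782e+10/165) = 82.27 dB(A).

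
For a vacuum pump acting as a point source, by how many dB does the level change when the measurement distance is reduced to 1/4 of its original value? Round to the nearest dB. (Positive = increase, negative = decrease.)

+12 dB

Point-source spreading: ΔL = −20·log₁₀(r₂/r₁).
ΔL = −20·log₁₀(0.25) = +12.04 dB.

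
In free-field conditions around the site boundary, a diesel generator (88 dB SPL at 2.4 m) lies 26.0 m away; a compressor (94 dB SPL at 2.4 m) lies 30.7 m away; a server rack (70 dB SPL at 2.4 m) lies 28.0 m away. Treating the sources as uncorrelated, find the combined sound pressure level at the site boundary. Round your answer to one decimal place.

73.2 dB SPL

Apply inverse-square spreading to bring every level to the receiver, then sum 10^(L/10).
diesel generator: 88 − 20·log₁₀(26.0/2.4) = 88 − 20.70 = 67.30 dB SPL.
compressor: 94 − 20·log₁₀(30.7/2.4) = 94 − 22.14 = 71.86 dB SPL.
server rack: 70 − 20·log₁₀(28.0/2.4) = 70 − 21.34 = 48.66 dB SPL.
Σ 10^(L/10) = 2.080e+07 → L_total = 10·log₁₀(2.080e+07) = 73.18 dB SPL.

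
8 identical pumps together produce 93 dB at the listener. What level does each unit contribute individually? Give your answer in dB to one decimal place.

8 equal contributions raise the level by 10·log₁₀ 8 = 9.031 dB, so each unit alone gives 93 − 9.031.

84.0 dB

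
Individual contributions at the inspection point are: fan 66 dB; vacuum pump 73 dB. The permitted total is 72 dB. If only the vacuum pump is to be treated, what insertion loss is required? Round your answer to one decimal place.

Fixed contribution from the other source: Σ 10^(L/10) = 10^(66/10) = 3.981e+06 (66.00 dB).
The limit corresponds to 10^(72/10) = 1.585e+07; subtracting the fixed part leaves 1.187e+07 for the vacuum pump, i.e. 70.74 dB.
Required insertion loss = 73 − 70.74 = 2.26 dB.

2.3 dB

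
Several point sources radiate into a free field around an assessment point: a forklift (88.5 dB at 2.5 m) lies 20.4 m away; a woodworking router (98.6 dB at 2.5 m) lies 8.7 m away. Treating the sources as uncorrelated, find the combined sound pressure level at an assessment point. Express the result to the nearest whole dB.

88 dB

First find each source's level at the receiver (point-source: −20·log₁₀(r/r_ref)), then combine on an intensity basis.
forklift: 88.5 − 20·log₁₀(20.4/2.5) = 88.5 − 18.23 = 70.27 dB.
woodworking router: 98.6 − 20·log₁₀(8.7/2.5) = 98.6 − 10.83 = 87.77 dB.
Σ 10^(L/10) = 6.088e+08 → L_total = 10·log₁₀(6.088e+08) = 87.84 dB.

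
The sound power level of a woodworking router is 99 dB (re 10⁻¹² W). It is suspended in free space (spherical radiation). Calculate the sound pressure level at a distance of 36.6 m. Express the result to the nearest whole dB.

The power spreads over a sphere of area 4π·r², so L_p = L_w − 10·log₁₀(4π·r²).
4π·r² = 1.683e+04 m², 10·log₁₀ of that is 42.262 dB.
L_p = 99 − 42.262 = 56.74 dB.

57 dB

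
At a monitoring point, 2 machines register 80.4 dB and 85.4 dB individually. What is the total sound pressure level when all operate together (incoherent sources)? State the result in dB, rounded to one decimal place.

86.6 dB

Incoherent sources combine by intensity addition: L_total = 10·log₁₀(Σ 10^(L_i/10)).
Σ 10^(L/10) = 10^(80.4/10) + 10^(85.4/10) = 4.564e+08.
L_total = 10·log₁₀(4.564e+08) = 86.59 dB.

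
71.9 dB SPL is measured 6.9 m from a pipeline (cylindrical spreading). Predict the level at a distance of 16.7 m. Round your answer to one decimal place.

Line-source attenuation: ΔL = 10·log₁₀(r₂/r₁) = 10·log₁₀(16.7/6.9) = 3.839 dB.
L₂ = 71.9 − 10·log₁₀(16.7/6.9) = 71.9 − 3.839 = 68.06 dB SPL.

68.1 dB SPL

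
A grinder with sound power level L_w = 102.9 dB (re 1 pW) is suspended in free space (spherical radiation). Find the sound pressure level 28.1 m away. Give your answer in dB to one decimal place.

62.9 dB

The power spreads over a sphere of area 4π·r², so L_p = L_w − 10·log₁₀(4π·r²).
4π·r² = 9923 m², 10·log₁₀ of that is 39.966 dB.
L_p = 102.9 − 39.966 = 62.93 dB.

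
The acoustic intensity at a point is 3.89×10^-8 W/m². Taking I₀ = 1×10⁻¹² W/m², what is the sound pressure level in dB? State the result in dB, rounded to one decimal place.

45.9 dB

Dividing by I₀ shifts the exponent by 12: I/I₀ = 3.89×10^4.
L = 10·(0.5899 + 4) = 45.90 dB.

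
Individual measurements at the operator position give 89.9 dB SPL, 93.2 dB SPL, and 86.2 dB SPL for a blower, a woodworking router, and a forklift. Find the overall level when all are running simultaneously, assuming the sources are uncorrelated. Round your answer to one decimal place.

95.4 dB SPL

Incoherent sources combine by intensity addition: L_total = 10·log₁₀(Σ 10^(L_i/10)).
Σ 10^(L/10) = 10^(89.9/10) + 10^(93.2/10) + 10^(86.2/10) = 3.483e+09.
L_total = 10·log₁₀(3.483e+09) = 95.42 dB SPL.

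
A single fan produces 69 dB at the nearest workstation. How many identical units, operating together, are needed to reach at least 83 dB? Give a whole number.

N identical sources give L₁ + 10·log₁₀ N, so require 10·log₁₀ N ≥ 83 − 69 = 14.0 dB.
N ≥ 10^(14.0/10) = 25.119, so N = 26.

26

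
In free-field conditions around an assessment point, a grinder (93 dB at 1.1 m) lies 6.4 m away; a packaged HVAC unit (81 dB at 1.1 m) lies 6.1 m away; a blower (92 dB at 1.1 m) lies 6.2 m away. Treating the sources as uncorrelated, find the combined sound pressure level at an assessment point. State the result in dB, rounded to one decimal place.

80.5 dB

First find each source's level at the receiver (point-source: −20·log₁₀(r/r_ref)), then combine on an intensity basis.
grinder: 93 − 20·log₁₀(6.4/1.1) = 93 − 15.30 = 77.70 dB.
packaged HVAC unit: 81 − 20·log₁₀(6.1/1.1) = 81 − 14.88 = 66.12 dB.
blower: 92 − 20·log₁₀(6.2/1.1) = 92 − 15.02 = 76.98 dB.
Σ 10^(L/10) = 1.129e+08 → L_total = 10·log₁₀(1.129e+08) = 80.53 dB.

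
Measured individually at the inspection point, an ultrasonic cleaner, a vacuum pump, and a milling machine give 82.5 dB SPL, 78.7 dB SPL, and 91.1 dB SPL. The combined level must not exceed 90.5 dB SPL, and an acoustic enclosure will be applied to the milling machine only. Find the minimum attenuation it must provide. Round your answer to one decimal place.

The untreated sources together contribute 10^(82.5/10) + 10^(78.7/10) = 2.520e+08, i.e. 84.01 dB SPL.
The limit corresponds to 10^(90.5/10) = 1.122e+09; subtracting the fixed part leaves 8.701e+08 for the milling machine, i.e. 89.40 dB SPL.
So the milling machine must be reduced from 91.1 to 89.40 dB SPL: IL = 1.70 dB.

1.7 dB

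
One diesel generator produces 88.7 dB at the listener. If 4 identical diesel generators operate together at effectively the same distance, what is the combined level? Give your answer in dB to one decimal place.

94.7 dB

L_total = L₁ + 10·log₁₀ N for N identical incoherent sources.
L_total = 88.7 + 10·log₁₀(4) = 88.7 + 6.021 = 94.72 dB.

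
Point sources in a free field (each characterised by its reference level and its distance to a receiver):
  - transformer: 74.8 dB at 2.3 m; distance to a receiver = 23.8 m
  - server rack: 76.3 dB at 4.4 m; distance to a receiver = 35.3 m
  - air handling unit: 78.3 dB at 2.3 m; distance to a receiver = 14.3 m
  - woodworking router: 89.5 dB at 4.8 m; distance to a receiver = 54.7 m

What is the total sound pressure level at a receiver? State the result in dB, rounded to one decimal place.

69.8 dB

Apply inverse-square spreading to bring every level to the receiver, then sum 10^(L/10).
transformer: 74.8 − 20·log₁₀(23.8/2.3) = 74.8 − 20.30 = 54.50 dB.
server rack: 76.3 − 20·log₁₀(35.3/4.4) = 76.3 − 18.09 = 58.21 dB.
air handling unit: 78.3 − 20·log₁₀(14.3/2.3) = 78.3 − 15.87 = 62.43 dB.
woodworking router: 89.5 − 20·log₁₀(54.7/4.8) = 89.5 − 21.13 = 68.37 dB.
Σ 10^(L/10) = 9.557e+06 → L_total = 10·log₁₀(9.557e+06) = 69.80 dB.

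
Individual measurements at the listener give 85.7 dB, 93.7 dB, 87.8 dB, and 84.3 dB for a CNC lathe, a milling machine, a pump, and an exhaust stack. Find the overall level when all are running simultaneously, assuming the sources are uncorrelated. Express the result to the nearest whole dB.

96 dB

Incoherent sources combine by intensity addition: L_total = 10·log₁₀(Σ 10^(L_i/10)).
Σ 10^(L/10) = 10^(85.7/10) + 10^(93.7/10) + 10^(87.8/10) + 10^(84.3/10) = 3.587e+09.
L_total = 10·log₁₀(3.587e+09) = 95.55 dB.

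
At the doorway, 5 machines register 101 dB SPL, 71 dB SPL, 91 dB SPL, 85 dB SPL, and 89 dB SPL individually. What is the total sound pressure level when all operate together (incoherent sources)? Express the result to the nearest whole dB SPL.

102 dB SPL

For uncorrelated sources the intensities add, so convert each level to linear form, sum, and take 10·log₁₀ of the total.
Σ 10^(L/10) = 10^(101/10) + 10^(71/10) + 10^(91/10) + 10^(85/10) + 10^(89/10) = 1.497e+10.
L_total = 10·log₁₀(1.497e+10) = 101.75 dB SPL.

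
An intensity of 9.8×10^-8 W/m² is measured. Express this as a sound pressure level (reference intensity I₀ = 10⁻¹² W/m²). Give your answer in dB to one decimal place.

I/I₀ = 9.8×10^-8/10⁻¹² = 9.8×10^4, and L = 10·log₁₀(I/I₀).
L = 10·(0.9912 + 4) = 49.91 dB.

49.9 dB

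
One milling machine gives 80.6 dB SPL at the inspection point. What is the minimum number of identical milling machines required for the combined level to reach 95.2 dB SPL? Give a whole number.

N identical sources give L₁ + 10·log₁₀ N, so require 10·log₁₀ N ≥ 95.2 − 80.6 = 14.6 dB.
N ≥ 10^(14.6/10) = 28.840, so N = 29.

29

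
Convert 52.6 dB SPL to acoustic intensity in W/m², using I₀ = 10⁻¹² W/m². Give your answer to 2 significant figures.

I = I₀·10^(L/10) = 10⁻¹² × 10^(52.6/10) = 10^(-6.740).

1.8e-07 W/m²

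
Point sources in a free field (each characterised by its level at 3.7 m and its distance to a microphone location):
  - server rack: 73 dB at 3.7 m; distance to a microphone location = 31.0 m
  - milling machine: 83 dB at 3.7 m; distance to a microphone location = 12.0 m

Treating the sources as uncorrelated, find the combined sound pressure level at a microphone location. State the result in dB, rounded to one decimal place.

72.8 dB

Apply inverse-square spreading to bring every level to the receiver, then sum 10^(L/10).
server rack: 73 − 20·log₁₀(31.0/3.7) = 73 − 18.46 = 54.54 dB.
milling machine: 83 − 20·log₁₀(12.0/3.7) = 83 − 10.22 = 72.78 dB.
Σ 10^(L/10) = 1.925e+07 → L_total = 10·log₁₀(1.925e+07) = 72.85 dB.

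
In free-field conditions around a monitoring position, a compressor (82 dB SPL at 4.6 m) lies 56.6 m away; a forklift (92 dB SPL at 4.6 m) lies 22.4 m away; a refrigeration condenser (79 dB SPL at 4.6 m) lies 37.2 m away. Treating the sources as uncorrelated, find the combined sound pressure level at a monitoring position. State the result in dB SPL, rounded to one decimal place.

Propagate each source to the receiver with L = L_ref − 20·log₁₀(r/r_ref), then add intensities.
compressor: 82 − 20·log₁₀(56.6/4.6) = 82 − 21.80 = 60.20 dB SPL.
forklift: 92 − 20·log₁₀(22.4/4.6) = 92 − 13.75 = 78.25 dB SPL.
refrigeration condenser: 79 − 20·log₁₀(37.2/4.6) = 79 − 18.16 = 60.84 dB SPL.
Σ 10^(L/10) = 6.910e+07 → L_total = 10·log₁₀(6.910e+07) = 78.39 dB SPL.

78.4 dB SPL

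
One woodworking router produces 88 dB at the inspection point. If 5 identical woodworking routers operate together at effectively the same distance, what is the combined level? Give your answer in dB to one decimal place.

95.0 dB

L_total = L₁ + 10·log₁₀ N for N identical incoherent sources.
L_total = 88 + 10·log₁₀(5) = 88 + 6.990 = 94.99 dB.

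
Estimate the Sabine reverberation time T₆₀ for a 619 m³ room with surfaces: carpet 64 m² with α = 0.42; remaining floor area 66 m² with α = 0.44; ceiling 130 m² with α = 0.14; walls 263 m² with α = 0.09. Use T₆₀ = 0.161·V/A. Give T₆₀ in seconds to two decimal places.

Total absorption A = 64·0.42 + 66·0.44 + 130·0.14 + 263·0.09 = 97.79 m² sabins.
T₆₀ = 0.161·V/A = 0.161·619/97.79 = 1.019 s.

1.02 s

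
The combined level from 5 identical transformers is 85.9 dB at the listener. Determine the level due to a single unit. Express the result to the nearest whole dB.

5 equal contributions raise the level by 10·log₁₀ 5 = 6.990 dB, so each unit alone gives 85.9 − 6.990.

79 dB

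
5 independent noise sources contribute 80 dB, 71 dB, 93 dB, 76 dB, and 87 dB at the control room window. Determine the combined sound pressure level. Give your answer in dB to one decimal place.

Incoherent sources combine by intensity addition: L_total = 10·log₁₀(Σ 10^(L_i/10)).
Σ 10^(L/10) = 10^(80/10) + 10^(71/10) + 10^(93/10) + 10^(76/10) + 10^(87/10) = 2.649e+09.
L_total = 10·log₁₀(2.649e+09) = 94.23 dB.

94.2 dB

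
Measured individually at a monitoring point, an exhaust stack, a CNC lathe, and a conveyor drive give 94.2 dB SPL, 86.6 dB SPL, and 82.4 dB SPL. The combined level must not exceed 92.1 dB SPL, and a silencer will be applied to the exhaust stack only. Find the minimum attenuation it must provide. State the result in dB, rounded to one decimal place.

The untreated sources together contribute 10^(86.6/10) + 10^(82.4/10) = 6.309e+08, i.e. 88.00 dB SPL.
To meet 92.1 dB SPL overall, the treated exhaust stack may contribute at most 10^(92.1/10) − 6.309e+08 = 9.909e+08, i.e. 89.96 dB SPL.
So the exhaust stack must be reduced from 94.2 to 89.96 dB SPL: IL = 4.24 dB.

4.2 dB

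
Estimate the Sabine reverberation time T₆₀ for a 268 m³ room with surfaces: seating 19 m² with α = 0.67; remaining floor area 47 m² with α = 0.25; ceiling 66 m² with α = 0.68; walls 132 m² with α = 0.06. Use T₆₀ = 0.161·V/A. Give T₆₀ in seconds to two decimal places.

0.56 s

Summing Sᵢαᵢ: 19·0.67 + 47·0.25 + 66·0.68 + 132·0.06 = 77.28 m².
T₆₀ = 0.161·V/A = 0.161·268/77.28 = 0.558 s.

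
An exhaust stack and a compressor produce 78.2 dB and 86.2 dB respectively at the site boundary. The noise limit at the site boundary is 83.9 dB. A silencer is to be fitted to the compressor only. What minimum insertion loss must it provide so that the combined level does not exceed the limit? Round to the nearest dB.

4 dB

Everything except the compressor sums to 10^(78.2/10) = 6.607e+07 in linear terms, 78.20 dB.
To meet 83.9 dB overall, the treated compressor may contribute at most 10^(83.9/10) − 6.607e+07 = 1.794e+08, i.e. 82.54 dB.
Required insertion loss = 86.2 − 82.54 = 3.66 dB.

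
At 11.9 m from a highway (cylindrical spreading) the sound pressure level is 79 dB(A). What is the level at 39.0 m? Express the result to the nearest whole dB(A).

Cylindrical spreading from a line source gives a 10·log₁₀(r₂/r₁) drop.
L₂ = 79 − 10·log₁₀(39.0/11.9) = 79 − 5.155 = 73.84 dB(A).

74 dB(A)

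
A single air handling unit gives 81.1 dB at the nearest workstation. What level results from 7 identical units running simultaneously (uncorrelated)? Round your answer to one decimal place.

89.6 dB

N identical incoherent sources raise the level by 10·log₁₀ N.
L_total = 81.1 + 10·log₁₀(7) = 81.1 + 8.451 = 89.55 dB.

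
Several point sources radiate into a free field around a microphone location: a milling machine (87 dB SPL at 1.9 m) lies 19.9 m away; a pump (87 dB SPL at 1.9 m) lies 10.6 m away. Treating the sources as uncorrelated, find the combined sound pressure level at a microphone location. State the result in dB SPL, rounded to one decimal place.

73.2 dB SPL

First find each source's level at the receiver (point-source: −20·log₁₀(r/r_ref)), then combine on an intensity basis.
milling machine: 87 − 20·log₁₀(19.9/1.9) = 87 − 20.40 = 66.60 dB SPL.
pump: 87 − 20·log₁₀(10.6/1.9) = 87 − 14.93 = 72.07 dB SPL.
Σ 10^(L/10) = 2.067e+07 → L_total = 10·log₁₀(2.067e+07) = 73.15 dB SPL.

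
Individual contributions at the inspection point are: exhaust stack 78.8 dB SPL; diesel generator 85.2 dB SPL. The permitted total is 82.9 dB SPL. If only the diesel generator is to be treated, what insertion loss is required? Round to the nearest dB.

The untreated sources together contribute 10^(78.8/10) = 7.586e+07, i.e. 78.80 dB SPL.
To meet 82.9 dB SPL overall, the treated diesel generator may contribute at most 10^(82.9/10) − 7.586e+07 = 1.191e+08, i.e. 80.76 dB SPL.
Required insertion loss = 85.2 − 80.76 = 4.44 dB.

4 dB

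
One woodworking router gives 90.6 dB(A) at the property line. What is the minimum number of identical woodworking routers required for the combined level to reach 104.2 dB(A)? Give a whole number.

23

N identical sources give L₁ + 10·log₁₀ N, so require 10·log₁₀ N ≥ 104.2 − 90.6 = 13.6 dB.
N ≥ 10^(13.6/10) = 22.909, so N = 23.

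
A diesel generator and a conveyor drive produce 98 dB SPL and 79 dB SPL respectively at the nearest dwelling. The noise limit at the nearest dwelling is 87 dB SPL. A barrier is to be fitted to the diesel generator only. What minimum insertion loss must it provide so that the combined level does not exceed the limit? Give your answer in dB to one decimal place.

11.7 dB

Everything except the diesel generator sums to 10^(79/10) = 7.943e+07 in linear terms, 79.00 dB SPL.
To meet 87 dB SPL overall, the treated diesel generator may contribute at most 10^(87/10) − 7.943e+07 = 4.218e+08, i.e. 86.25 dB SPL.
So the diesel generator must be reduced from 98 to 86.25 dB SPL: IL = 11.75 dB.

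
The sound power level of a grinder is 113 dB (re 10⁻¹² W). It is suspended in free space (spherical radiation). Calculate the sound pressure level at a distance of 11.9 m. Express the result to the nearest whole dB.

80 dB

L_p = L_w − 10·log₁₀(4π·r²) with r = 11.9 m.
4π·r² = 1780 m², 10·log₁₀ of that is 32.503 dB.
L_p = 113 − 32.503 = 80.50 dB.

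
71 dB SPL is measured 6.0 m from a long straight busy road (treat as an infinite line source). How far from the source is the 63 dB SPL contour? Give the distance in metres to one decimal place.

37.9 m

The 8.0 dB drop corresponds to a distance ratio of 10^(8.0/10) for a line source.
r₂ = 6.0·10^((71−63)/10) = 6.0·10^(8.0/10) = 37.86 m.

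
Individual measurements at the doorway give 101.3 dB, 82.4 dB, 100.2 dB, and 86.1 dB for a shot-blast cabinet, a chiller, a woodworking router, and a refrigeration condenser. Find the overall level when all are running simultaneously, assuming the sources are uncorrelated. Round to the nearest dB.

Incoherent sources combine by intensity addition: L_total = 10·log₁₀(Σ 10^(L_i/10)).
Σ 10^(L/10) = 10^(101.3/10) + 10^(82.4/10) + 10^(100.2/10) + 10^(86.1/10) = 2.454e+10.
L_total = 10·log₁₀(2.454e+10) = 103.90 dB.

104 dB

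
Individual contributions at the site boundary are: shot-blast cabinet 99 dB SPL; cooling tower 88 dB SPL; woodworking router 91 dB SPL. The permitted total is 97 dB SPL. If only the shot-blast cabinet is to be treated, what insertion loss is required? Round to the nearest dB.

Fixed contribution from the other sources: Σ 10^(L/10) = 10^(88/10) + 10^(91/10) = 1.890e+09 (92.76 dB SPL).
The limit corresponds to 10^(97/10) = 5.012e+09; subtracting the fixed part leaves 3.122e+09 for the shot-blast cabinet, i.e. 94.94 dB SPL.
Required insertion loss = 99 − 94.94 = 4.06 dB.

4 dB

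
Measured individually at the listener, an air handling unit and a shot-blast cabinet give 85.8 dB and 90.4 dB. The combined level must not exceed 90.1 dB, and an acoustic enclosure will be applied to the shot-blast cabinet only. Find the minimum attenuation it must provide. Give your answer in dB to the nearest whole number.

Everything except the shot-blast cabinet sums to 10^(85.8/10) = 3.802e+08 in linear terms, 85.80 dB.
To meet 90.1 dB overall, the treated shot-blast cabinet may contribute at most 10^(90.1/10) − 3.802e+08 = 6.431e+08, i.e. 88.08 dB.
Required insertion loss = 90.4 − 88.08 = 2.32 dB.

2 dB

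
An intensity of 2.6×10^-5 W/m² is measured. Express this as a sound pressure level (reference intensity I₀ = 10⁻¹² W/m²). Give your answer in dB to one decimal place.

I/I₀ = 2.6×10^-5/10⁻¹² = 2.6×10^7, and L = 10·log₁₀(I/I₀).
L = 10·(0.4150 + 7) = 74.15 dB.

74.1 dB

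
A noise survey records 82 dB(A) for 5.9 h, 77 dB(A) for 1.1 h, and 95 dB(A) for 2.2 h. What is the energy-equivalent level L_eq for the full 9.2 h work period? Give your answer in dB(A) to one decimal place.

Weight each interval's intensity by its duration and average over T = 9.2 h:
Σ tᵢ·10^(Lᵢ/10) = 5.9·10^(82/10) + 1.1·10^(77/10) + 2.2·10^(95/10) = 7.947e+09.
L_eq = 10·log₁₀(7.947e+09/9.2) = 89.36 dB(A).

89.4 dB(A)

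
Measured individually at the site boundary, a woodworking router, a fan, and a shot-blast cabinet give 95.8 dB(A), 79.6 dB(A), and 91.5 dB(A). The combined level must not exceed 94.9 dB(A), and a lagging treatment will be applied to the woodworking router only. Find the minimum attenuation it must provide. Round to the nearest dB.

Fixed contribution from the other sources: Σ 10^(L/10) = 10^(79.6/10) + 10^(91.5/10) = 1.504e+09 (91.77 dB(A)).
To meet 94.9 dB(A) overall, the treated woodworking router may contribute at most 10^(94.9/10) − 1.504e+09 = 1.587e+09, i.e. 92.00 dB(A).
Required insertion loss = 95.8 − 92.00 = 3.80 dB.

4 dB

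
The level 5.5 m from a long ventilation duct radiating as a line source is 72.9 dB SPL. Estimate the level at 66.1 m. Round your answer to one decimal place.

62.1 dB SPL

Line-source attenuation: ΔL = 10·log₁₀(r₂/r₁) = 10·log₁₀(66.1/5.5) = 10.798 dB.
L₂ = 72.9 − 10·log₁₀(66.1/5.5) = 72.9 − 10.798 = 62.10 dB SPL.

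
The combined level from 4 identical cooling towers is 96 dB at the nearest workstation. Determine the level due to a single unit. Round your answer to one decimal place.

90.0 dB

For N identical incoherent sources L_total = L₁ + 10·log₁₀ N, so L₁ = 96 − 10·log₁₀(4) = 96 − 6.021.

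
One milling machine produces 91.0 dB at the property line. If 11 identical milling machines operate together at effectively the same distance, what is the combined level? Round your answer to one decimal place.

101.4 dB

L_total = L₁ + 10·log₁₀ N for N identical incoherent sources.
L_total = 91.0 + 10·log₁₀(11) = 91.0 + 10.414 = 101.41 dB.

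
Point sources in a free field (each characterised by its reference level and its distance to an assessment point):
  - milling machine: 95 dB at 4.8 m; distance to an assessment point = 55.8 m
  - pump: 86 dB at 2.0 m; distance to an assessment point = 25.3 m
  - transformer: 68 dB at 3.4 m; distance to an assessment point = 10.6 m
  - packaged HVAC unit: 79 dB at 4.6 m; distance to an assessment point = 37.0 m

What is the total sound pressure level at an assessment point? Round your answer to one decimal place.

Apply inverse-square spreading to bring every level to the receiver, then sum 10^(L/10).
milling machine: 95 − 20·log₁₀(55.8/4.8) = 95 − 21.31 = 73.69 dB.
pump: 86 − 20·log₁₀(25.3/2.0) = 86 − 22.04 = 63.96 dB.
transformer: 68 − 20·log₁₀(10.6/3.4) = 68 − 9.88 = 58.12 dB.
packaged HVAC unit: 79 − 20·log₁₀(37.0/4.6) = 79 − 18.11 = 60.89 dB.
Σ 10^(L/10) = 2.776e+07 → L_total = 10·log₁₀(2.776e+07) = 74.43 dB.

74.4 dB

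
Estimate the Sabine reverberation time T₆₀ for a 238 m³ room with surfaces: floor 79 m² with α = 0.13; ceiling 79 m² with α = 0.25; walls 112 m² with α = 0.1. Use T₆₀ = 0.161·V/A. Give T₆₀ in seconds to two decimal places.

Summing Sᵢαᵢ: 79·0.13 + 79·0.25 + 112·0.1 = 41.22 m².
T₆₀ = 0.161·V/A = 0.161·238/41.22 = 0.930 s.

0.93 s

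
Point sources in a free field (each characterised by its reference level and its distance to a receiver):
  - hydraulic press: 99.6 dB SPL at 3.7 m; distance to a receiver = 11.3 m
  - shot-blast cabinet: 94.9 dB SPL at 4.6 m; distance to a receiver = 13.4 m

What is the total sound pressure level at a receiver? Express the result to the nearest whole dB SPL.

Propagate each source to the receiver with L = L_ref − 20·log₁₀(r/r_ref), then add intensities.
hydraulic press: 99.6 − 20·log₁₀(11.3/3.7) = 99.6 − 9.70 = 89.90 dB SPL.
shot-blast cabinet: 94.9 − 20·log₁₀(13.4/4.6) = 94.9 − 9.29 = 85.61 dB SPL.
Σ 10^(L/10) = 1.342e+09 → L_total = 10·log₁₀(1.342e+09) = 91.28 dB SPL.

91 dB SPL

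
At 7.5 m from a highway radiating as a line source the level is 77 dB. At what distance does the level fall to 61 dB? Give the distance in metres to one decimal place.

The 16.0 dB drop corresponds to a distance ratio of 10^(16.0/10) for a line source.
r₂ = 7.5·10^((77−61)/10) = 7.5·10^(16.0/10) = 298.58 m.

298.6 m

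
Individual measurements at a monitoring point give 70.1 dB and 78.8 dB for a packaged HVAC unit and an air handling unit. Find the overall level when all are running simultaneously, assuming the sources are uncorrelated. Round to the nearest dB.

For uncorrelated sources the intensities add, so convert each level to linear form, sum, and take 10·log₁₀ of the total.
Σ 10^(L/10) = 10^(70.1/10) + 10^(78.8/10) = 8.609e+07.
L_total = 10·log₁₀(8.609e+07) = 79.35 dB.

79 dB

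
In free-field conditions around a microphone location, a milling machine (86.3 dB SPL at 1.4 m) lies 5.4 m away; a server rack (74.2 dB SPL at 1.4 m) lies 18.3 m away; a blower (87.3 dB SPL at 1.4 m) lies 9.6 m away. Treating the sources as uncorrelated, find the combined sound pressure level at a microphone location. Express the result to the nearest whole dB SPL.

76 dB SPL

First find each source's level at the receiver (point-source: −20·log₁₀(r/r_ref)), then combine on an intensity basis.
milling machine: 86.3 − 20·log₁₀(5.4/1.4) = 86.3 − 11.73 = 74.57 dB SPL.
server rack: 74.2 − 20·log₁₀(18.3/1.4) = 74.2 − 22.33 = 51.87 dB SPL.
blower: 87.3 − 20·log₁₀(9.6/1.4) = 87.3 − 16.72 = 70.58 dB SPL.
Σ 10^(L/10) = 4.025e+07 → L_total = 10·log₁₀(4.025e+07) = 76.05 dB SPL.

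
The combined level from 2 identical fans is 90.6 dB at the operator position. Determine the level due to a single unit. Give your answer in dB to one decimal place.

87.6 dB

2 equal contributions raise the level by 10·log₁₀ 2 = 3.010 dB, so each unit alone gives 90.6 − 3.010.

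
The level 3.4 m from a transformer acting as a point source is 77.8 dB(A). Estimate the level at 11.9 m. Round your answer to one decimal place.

Point-source attenuation: ΔL = 20·log₁₀(r₂/r₁) = 20·log₁₀(11.9/3.4) = 10.881 dB.
L₂ = 77.8 − 20·log₁₀(11.9/3.4) = 77.8 − 10.881 = 66.92 dB(A).

66.9 dB(A)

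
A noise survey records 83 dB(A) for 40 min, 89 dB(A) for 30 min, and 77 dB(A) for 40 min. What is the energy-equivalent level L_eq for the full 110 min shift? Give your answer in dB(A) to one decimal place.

Weight each interval's intensity by its duration and average over T = 110 min:
Σ tᵢ·10^(Lᵢ/10) = 40·10^(83/10) + 30·10^(89/10) + 40·10^(77/10) = 3.382e+10.
L_eq = 10·log₁₀(3.382e+10/110) = 84.88 dB(A).

84.9 dB(A)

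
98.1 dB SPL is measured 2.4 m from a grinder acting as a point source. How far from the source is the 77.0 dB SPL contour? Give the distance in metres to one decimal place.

27.2 m

Point-source spreading drops the level by 20·log₁₀(r₂/r₁); inverting, r₂/r₁ = 10^(ΔL/20).
r₂ = 2.4·10^((98.1−77.0)/20) = 2.4·10^(21.1/20) = 27.24 m.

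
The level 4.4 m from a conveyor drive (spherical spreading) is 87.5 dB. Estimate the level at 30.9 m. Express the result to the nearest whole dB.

71 dB

Point-source attenuation: ΔL = 20·log₁₀(r₂/r₁) = 20·log₁₀(30.9/4.4) = 16.930 dB.
L₂ = 87.5 − 20·log₁₀(30.9/4.4) = 87.5 − 16.930 = 70.57 dB.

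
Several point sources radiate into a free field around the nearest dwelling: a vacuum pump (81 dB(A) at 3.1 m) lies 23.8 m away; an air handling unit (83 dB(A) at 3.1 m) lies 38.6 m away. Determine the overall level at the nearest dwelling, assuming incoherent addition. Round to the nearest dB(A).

Propagate each source to the receiver with L = L_ref − 20·log₁₀(r/r_ref), then add intensities.
vacuum pump: 81 − 20·log₁₀(23.8/3.1) = 81 − 17.70 = 63.30 dB(A).
air handling unit: 83 − 20·log₁₀(38.6/3.1) = 83 − 21.90 = 61.10 dB(A).
Σ 10^(L/10) = 3.423e+06 → L_total = 10·log₁₀(3.423e+06) = 65.34 dB(A).

65 dB(A)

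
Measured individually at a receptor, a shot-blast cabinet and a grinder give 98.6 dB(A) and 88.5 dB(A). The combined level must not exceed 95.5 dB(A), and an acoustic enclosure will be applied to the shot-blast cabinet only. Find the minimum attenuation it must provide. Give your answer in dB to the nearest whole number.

The untreated sources together contribute 10^(88.5/10) = 7.079e+08, i.e. 88.50 dB(A).
To meet 95.5 dB(A) overall, the treated shot-blast cabinet may contribute at most 10^(95.5/10) − 7.079e+08 = 2.840e+09, i.e. 94.53 dB(A).
Required insertion loss = 98.6 − 94.53 = 4.07 dB.

4 dB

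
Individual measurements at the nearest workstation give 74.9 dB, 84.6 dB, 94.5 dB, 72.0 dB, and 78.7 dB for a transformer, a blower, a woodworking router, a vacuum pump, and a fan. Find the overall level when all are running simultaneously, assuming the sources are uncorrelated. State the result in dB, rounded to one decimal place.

95.1 dB

For uncorrelated sources the intensities add, so convert each level to linear form, sum, and take 10·log₁₀ of the total.
Σ 10^(L/10) = 10^(74.9/10) + 10^(84.6/10) + 10^(94.5/10) + 10^(72.0/10) + 10^(78.7/10) = 3.228e+09.
L_total = 10·log₁₀(3.228e+09) = 95.09 dB.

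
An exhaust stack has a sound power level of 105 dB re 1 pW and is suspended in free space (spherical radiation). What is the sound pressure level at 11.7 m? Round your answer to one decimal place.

72.6 dB

Free-field spherical radiation: L_p = L_w − 10·log₁₀(4π·r²), r = 11.7 m.
4π·r² = 1720 m², 10·log₁₀ of that is 32.356 dB.
L_p = 105 − 32.356 = 72.64 dB.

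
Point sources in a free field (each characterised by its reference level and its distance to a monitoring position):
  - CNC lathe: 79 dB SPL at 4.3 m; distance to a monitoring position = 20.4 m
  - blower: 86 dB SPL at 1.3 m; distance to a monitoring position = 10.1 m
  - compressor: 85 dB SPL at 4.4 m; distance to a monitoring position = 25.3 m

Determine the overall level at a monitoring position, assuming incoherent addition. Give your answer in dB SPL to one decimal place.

72.9 dB SPL

Propagate each source to the receiver with L = L_ref − 20·log₁₀(r/r_ref), then add intensities.
CNC lathe: 79 − 20·log₁₀(20.4/4.3) = 79 − 13.52 = 65.48 dB SPL.
blower: 86 − 20·log₁₀(10.1/1.3) = 86 − 17.81 = 68.19 dB SPL.
compressor: 85 − 20·log₁₀(25.3/4.4) = 85 − 15.19 = 69.81 dB SPL.
Σ 10^(L/10) = 1.969e+07 → L_total = 10·log₁₀(1.969e+07) = 72.94 dB SPL.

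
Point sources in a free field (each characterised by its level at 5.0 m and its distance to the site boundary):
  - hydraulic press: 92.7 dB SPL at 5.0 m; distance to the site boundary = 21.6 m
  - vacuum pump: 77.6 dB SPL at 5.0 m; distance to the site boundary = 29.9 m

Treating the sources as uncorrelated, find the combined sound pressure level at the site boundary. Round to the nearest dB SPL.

Propagate each source to the receiver with L = L_ref − 20·log₁₀(r/r_ref), then add intensities.
hydraulic press: 92.7 − 20·log₁₀(21.6/5.0) = 92.7 − 12.71 = 79.99 dB SPL.
vacuum pump: 77.6 − 20·log₁₀(29.9/5.0) = 77.6 − 15.53 = 62.07 dB SPL.
Σ 10^(L/10) = 1.014e+08 → L_total = 10·log₁₀(1.014e+08) = 80.06 dB SPL.

80 dB SPL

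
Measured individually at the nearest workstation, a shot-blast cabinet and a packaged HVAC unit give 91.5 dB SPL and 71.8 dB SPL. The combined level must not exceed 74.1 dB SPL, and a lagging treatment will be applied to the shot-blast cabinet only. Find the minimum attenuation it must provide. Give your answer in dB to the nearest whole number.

Fixed contribution from the other source: Σ 10^(L/10) = 10^(71.8/10) = 1.514e+07 (71.80 dB SPL).
The limit corresponds to 10^(74.1/10) = 2.570e+07; subtracting the fixed part leaves 1.057e+07 for the shot-blast cabinet, i.e. 70.24 dB SPL.
Required insertion loss = 91.5 − 70.24 = 21.26 dB.

21 dB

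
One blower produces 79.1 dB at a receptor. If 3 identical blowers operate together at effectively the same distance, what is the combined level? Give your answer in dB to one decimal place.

83.9 dB

L_total = L₁ + 10·log₁₀ N for N identical incoherent sources.
L_total = 79.1 + 10·log₁₀(3) = 79.1 + 4.771 = 83.87 dB.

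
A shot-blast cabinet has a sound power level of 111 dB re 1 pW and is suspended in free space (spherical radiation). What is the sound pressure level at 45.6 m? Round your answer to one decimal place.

Free-field spherical radiation: L_p = L_w − 10·log₁₀(4π·r²), r = 45.6 m.
4π·r² = 2.613e+04 m², 10·log₁₀ of that is 44.171 dB.
L_p = 111 − 44.171 = 66.83 dB.

66.8 dB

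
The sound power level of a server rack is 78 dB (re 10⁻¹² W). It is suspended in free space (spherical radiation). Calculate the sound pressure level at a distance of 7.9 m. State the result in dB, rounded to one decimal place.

The power spreads over a sphere of area 4π·r², so L_p = L_w − 10·log₁₀(4π·r²).
4π·r² = 784.3 m², 10·log₁₀ of that is 28.945 dB.
L_p = 78 − 28.945 = 49.06 dB.

49.1 dB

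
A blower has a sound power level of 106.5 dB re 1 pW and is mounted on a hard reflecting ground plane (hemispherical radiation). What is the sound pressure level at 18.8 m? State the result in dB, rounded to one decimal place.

L_p = L_w − 10·log₁₀(2π·r²) with r = 18.8 m.
2π·r² = 2221 m², 10·log₁₀ of that is 33.465 dB.
L_p = 106.5 − 33.465 = 73.04 dB.

73.0 dB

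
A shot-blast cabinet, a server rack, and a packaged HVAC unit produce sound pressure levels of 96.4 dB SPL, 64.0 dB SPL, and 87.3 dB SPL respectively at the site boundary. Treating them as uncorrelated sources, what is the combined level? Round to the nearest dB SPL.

For uncorrelated sources the intensities add, so convert each level to linear form, sum, and take 10·log₁₀ of the total.
Σ 10^(L/10) = 10^(96.4/10) + 10^(64.0/10) + 10^(87.3/10) = 4.905e+09.
L_total = 10·log₁₀(4.905e+09) = 96.91 dB SPL.

97 dB SPL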